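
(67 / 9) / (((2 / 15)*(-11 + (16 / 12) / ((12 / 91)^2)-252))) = -6030 / 20123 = -0.30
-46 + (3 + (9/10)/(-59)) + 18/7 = -167033/4130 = -40.44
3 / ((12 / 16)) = 4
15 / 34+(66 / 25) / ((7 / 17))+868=5205373 / 5950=874.85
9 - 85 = -76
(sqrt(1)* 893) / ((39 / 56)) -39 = 48487 / 39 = 1243.26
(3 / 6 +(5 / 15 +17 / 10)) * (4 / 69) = 152 / 1035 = 0.15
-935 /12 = -77.92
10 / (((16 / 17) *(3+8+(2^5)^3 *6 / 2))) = 17 / 157304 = 0.00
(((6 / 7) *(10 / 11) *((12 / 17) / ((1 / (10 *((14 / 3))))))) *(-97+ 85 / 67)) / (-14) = 15393600 / 87703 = 175.52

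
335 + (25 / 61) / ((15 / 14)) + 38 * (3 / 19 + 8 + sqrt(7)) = 38 * sqrt(7) + 118105 / 183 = 745.92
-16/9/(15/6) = -32/45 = -0.71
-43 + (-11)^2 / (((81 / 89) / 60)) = 214219 / 27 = 7934.04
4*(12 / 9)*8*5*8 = 5120 / 3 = 1706.67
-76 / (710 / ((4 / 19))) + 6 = 2122 / 355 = 5.98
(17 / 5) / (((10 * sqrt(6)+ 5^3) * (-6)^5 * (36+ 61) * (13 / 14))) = -119 / 2946563568+ 119 * sqrt(6) / 36832044600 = -0.00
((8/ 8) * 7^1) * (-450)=-3150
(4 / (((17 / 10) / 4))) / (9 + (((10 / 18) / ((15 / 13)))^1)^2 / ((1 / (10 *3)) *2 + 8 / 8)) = 1.02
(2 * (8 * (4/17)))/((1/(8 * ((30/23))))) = 15360/391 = 39.28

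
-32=-32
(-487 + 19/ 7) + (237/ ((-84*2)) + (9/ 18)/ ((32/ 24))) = -13589/ 28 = -485.32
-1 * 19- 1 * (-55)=36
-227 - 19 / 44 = -10007 / 44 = -227.43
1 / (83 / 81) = 81 / 83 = 0.98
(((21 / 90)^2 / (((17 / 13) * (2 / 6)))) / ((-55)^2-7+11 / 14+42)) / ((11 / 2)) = 4459 / 600985275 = 0.00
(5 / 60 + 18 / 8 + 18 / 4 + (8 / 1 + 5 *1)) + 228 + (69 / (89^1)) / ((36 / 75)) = 266411 / 1068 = 249.45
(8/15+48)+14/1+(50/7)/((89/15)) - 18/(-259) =22062118/345765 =63.81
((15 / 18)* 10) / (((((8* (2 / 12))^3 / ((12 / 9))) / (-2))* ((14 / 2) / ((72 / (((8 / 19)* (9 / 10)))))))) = -7125 / 28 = -254.46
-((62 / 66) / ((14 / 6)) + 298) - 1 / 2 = -298.90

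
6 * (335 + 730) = 6390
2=2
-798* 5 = -3990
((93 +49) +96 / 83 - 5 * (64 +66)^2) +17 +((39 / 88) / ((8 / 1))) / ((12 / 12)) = -4928142491 / 58432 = -84339.79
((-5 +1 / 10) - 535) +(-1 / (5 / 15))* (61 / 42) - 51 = -20834 / 35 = -595.26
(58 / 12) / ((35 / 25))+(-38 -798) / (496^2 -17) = 35634743 / 10331958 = 3.45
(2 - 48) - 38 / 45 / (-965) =-1997512 / 43425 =-46.00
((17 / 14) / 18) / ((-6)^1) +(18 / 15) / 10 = 4111 / 37800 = 0.11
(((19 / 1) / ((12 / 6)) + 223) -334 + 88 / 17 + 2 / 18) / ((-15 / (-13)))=-382733 / 4590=-83.38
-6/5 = -1.20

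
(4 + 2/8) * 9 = 153/4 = 38.25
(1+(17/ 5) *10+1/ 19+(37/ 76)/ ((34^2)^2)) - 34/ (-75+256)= 640906752297/ 18382638016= 34.86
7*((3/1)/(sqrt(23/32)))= 84*sqrt(46)/23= 24.77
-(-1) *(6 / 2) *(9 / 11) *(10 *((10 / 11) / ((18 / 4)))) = 600 / 121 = 4.96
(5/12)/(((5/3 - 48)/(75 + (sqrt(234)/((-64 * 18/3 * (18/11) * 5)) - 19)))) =-70/139 + 11 * sqrt(26)/1281024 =-0.50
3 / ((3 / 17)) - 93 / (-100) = 1793 / 100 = 17.93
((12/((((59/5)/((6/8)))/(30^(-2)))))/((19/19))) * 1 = 1/1180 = 0.00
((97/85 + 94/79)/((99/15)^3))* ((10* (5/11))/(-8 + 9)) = 1778750/48263391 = 0.04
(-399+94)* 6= -1830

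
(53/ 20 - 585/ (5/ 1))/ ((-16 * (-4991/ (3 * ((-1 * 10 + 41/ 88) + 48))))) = -4644897/ 28109312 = -0.17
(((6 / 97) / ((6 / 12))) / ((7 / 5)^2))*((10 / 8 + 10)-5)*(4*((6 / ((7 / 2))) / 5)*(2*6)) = 216000 / 33271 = 6.49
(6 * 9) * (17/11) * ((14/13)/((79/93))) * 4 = 4780944/11297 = 423.20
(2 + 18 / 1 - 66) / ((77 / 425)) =-253.90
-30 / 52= -15 / 26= -0.58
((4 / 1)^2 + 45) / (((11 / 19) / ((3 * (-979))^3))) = -2669331984957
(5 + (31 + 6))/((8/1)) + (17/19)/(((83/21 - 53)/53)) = 167643/39140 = 4.28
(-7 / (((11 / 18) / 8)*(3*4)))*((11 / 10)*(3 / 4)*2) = -63 / 5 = -12.60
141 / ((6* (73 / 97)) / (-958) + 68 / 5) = 32756415 / 3158389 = 10.37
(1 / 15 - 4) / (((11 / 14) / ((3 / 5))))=-3.00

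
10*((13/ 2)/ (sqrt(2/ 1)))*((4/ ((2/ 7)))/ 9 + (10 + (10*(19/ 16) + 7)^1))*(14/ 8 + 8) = 1851395*sqrt(2)/ 192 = 13636.81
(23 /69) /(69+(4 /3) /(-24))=6 /1241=0.00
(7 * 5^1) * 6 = 210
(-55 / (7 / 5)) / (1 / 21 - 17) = 825 / 356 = 2.32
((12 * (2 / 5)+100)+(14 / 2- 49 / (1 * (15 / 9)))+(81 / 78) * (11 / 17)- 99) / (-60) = 35201 / 132600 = 0.27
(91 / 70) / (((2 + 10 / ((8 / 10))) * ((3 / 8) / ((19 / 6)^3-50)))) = -51233 / 11745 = -4.36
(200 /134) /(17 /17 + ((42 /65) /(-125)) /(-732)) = 99125000 /66414219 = 1.49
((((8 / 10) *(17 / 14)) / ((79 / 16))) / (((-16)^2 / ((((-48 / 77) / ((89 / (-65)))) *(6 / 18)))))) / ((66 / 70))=2210 / 17865771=0.00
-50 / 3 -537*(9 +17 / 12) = -67325 / 12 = -5610.42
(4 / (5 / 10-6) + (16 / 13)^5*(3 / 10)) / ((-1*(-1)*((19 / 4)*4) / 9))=1160424 / 20421115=0.06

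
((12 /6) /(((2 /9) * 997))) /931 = 9 /928207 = 0.00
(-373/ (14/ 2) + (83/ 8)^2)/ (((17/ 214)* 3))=868519/ 3808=228.08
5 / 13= 0.38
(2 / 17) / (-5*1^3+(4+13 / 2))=0.02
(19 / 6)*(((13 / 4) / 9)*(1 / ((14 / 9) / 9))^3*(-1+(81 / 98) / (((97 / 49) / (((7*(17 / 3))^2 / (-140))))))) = -107380389987 / 85173760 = -1260.72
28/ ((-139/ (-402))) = 11256/ 139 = 80.98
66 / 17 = 3.88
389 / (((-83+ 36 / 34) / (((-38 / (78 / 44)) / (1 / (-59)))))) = -326179612 / 54327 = -6004.01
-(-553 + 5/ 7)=3866/ 7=552.29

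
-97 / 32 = -3.03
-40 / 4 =-10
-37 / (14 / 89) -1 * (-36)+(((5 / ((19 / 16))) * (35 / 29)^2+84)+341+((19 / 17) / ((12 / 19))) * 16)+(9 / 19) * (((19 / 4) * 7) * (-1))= 5578604377 / 22818012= 244.48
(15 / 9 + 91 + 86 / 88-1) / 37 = 2.50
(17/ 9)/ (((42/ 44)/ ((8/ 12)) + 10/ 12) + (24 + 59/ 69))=17204/ 247011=0.07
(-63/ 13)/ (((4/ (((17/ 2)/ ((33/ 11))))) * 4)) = -357/ 416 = -0.86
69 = 69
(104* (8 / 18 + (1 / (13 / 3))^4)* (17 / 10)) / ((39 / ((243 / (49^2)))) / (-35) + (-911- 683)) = -4139028 / 84006689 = -0.05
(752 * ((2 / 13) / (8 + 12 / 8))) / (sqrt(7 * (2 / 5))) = 1504 * sqrt(70) / 1729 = 7.28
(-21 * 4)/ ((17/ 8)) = -672/ 17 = -39.53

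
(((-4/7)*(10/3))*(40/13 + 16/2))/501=-640/15197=-0.04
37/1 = 37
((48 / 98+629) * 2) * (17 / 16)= 524365 / 392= 1337.67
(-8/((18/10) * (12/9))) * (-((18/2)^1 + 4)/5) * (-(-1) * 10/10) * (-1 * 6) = -52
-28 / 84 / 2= -1 / 6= -0.17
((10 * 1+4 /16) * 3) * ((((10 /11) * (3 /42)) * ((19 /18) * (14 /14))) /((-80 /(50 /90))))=-3895 /266112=-0.01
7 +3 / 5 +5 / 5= 43 / 5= 8.60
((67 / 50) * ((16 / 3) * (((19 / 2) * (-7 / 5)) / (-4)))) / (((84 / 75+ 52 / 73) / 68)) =582029 / 660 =881.86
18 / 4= 9 / 2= 4.50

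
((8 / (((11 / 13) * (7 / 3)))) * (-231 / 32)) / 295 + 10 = 11683 / 1180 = 9.90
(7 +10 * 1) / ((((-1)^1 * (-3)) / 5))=85 / 3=28.33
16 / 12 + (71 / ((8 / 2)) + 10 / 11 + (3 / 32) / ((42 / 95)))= 298703 / 14784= 20.20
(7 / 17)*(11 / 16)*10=385 / 136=2.83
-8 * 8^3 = -4096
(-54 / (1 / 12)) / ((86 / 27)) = -8748 / 43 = -203.44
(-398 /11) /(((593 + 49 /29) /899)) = -5188129 /94853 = -54.70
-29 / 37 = -0.78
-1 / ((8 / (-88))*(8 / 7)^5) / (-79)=-184877 / 2588672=-0.07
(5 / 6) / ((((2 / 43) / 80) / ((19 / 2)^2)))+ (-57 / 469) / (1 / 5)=182006320 / 1407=129357.73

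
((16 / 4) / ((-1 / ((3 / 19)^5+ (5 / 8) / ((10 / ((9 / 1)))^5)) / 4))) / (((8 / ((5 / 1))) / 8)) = -146250049851 / 4952198000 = -29.53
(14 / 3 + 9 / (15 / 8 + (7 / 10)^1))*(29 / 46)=36569 / 7107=5.15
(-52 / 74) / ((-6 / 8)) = 104 / 111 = 0.94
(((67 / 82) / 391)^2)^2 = 20151121 / 1056726112056760336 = 0.00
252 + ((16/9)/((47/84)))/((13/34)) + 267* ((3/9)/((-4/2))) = 791159/3666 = 215.81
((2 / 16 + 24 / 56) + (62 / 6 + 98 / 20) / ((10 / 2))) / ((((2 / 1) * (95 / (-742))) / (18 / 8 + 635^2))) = -1292606240417 / 228000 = -5669325.62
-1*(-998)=998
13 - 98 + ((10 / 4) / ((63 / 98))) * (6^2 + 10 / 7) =545 / 9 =60.56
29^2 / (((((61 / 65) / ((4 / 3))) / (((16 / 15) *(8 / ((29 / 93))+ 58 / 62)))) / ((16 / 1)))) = 9228477440 / 17019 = 542245.57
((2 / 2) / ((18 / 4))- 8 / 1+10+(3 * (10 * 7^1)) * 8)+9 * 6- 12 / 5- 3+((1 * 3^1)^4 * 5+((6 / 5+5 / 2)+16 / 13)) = 2504681 / 1170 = 2140.75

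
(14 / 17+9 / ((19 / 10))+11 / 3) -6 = 3127 / 969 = 3.23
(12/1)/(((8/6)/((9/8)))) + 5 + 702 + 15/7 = 40279/56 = 719.27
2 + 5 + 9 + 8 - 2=22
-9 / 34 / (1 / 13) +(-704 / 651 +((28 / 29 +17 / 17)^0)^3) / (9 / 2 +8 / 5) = -4664207 / 1350174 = -3.45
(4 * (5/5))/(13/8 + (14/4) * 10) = 0.11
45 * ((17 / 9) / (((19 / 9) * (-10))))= -153 / 38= -4.03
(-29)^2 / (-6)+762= 3731 / 6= 621.83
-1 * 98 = -98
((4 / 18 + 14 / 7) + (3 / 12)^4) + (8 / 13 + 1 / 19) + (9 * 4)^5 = 34410576814511 / 569088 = 60466178.89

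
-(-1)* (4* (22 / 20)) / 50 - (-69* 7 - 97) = 72511 / 125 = 580.09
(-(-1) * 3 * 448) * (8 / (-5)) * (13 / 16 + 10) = -116256 / 5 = -23251.20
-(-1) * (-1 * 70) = -70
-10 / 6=-5 / 3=-1.67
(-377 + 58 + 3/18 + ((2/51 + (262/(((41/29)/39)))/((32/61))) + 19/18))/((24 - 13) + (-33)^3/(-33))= 1350895829/110404800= 12.24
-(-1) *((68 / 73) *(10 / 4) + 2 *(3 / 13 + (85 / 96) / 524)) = 66683161 / 23869248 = 2.79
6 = 6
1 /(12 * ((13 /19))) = 19 /156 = 0.12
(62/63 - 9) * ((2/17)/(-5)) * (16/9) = 3232/9639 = 0.34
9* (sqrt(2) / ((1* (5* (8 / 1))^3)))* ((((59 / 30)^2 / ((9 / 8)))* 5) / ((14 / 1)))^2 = 12117361* sqrt(2) / 57153600000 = 0.00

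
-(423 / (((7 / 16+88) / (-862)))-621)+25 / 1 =6748106 / 1415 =4768.98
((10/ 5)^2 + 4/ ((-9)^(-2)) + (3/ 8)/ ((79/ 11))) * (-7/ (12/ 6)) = -1451303/ 1264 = -1148.18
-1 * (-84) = 84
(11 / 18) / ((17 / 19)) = 209 / 306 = 0.68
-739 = -739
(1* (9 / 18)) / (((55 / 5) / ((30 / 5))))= 3 / 11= 0.27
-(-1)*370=370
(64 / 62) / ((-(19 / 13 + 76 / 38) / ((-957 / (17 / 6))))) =265408 / 2635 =100.72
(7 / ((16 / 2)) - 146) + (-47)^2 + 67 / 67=16519 / 8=2064.88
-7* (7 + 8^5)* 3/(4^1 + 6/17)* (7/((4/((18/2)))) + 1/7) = -743828625/296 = -2512934.54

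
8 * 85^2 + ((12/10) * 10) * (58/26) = 751748/13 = 57826.77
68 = 68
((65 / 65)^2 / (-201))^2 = 1 / 40401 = 0.00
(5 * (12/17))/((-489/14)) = -0.10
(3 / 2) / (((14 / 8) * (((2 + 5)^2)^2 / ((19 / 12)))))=19 / 33614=0.00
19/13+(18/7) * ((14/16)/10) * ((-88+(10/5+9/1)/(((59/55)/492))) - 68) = 4224274/3835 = 1101.51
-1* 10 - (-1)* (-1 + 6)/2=-15/2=-7.50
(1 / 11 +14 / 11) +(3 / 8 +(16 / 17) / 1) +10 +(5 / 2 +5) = 20.18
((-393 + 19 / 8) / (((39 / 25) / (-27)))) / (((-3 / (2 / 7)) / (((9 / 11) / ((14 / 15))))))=-31640625 / 56056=-564.45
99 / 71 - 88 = -86.61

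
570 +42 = 612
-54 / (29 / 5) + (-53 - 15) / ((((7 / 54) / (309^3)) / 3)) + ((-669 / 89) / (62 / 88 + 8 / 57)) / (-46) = -40883320630267790400 / 880531379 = -46430282446.83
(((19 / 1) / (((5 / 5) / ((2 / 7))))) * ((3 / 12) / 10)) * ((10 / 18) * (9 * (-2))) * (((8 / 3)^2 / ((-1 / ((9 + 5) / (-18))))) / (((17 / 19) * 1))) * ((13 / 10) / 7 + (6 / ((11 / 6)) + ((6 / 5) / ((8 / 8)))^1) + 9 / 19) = -22825232 / 530145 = -43.05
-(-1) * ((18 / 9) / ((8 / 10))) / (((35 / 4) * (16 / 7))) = 1 / 8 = 0.12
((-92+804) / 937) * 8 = 6.08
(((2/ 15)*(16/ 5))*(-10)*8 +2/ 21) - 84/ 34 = -65168/ 1785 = -36.51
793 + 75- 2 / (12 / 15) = 1731 / 2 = 865.50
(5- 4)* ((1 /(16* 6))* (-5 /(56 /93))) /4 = -155 /7168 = -0.02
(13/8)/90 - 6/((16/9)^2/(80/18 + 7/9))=-57001/5760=-9.90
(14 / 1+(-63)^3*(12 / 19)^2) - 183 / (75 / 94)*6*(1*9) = -1011821446 / 9025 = -112113.18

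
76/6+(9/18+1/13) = 1033/78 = 13.24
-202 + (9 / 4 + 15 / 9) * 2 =-1165 / 6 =-194.17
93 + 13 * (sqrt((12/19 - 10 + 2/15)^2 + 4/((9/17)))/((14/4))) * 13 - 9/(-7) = 660/7 + 676 * sqrt(1885281)/1995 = 559.54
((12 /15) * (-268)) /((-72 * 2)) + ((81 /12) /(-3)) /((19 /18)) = -1099 /1710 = -0.64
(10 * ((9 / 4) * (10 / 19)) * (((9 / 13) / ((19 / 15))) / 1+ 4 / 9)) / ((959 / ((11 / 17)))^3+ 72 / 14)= 102626755 / 28469587604038373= 0.00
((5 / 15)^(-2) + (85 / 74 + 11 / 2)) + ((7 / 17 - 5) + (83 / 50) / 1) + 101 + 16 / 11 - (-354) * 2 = 284777377 / 345950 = 823.17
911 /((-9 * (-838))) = 911 /7542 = 0.12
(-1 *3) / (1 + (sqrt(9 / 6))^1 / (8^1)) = -2.60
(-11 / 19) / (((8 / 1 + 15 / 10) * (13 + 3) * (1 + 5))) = -11 / 17328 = -0.00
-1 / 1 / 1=-1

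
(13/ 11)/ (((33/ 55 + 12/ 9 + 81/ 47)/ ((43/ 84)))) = 131365/ 794024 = 0.17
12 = 12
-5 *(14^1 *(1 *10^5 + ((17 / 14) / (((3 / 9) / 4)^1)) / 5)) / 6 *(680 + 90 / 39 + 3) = -31182408718 / 39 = -799548941.49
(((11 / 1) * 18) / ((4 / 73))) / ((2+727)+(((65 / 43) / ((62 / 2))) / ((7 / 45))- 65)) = 6130467 / 1127038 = 5.44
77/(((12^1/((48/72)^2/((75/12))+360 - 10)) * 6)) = 3032491/8100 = 374.38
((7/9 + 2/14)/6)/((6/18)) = 29/63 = 0.46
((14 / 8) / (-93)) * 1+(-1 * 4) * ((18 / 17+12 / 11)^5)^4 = -18076901573914352630433999535302938111930035367753348695 / 1017126736860408902744320267371143040269892657972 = -17772516.36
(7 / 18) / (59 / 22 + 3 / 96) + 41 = 353627 / 8595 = 41.14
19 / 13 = 1.46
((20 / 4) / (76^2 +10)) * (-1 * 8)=-20 / 2893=-0.01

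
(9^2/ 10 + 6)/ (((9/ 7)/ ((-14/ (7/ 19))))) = -6251/ 15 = -416.73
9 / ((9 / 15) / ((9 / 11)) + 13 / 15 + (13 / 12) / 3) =1620 / 353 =4.59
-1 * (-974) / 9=974 / 9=108.22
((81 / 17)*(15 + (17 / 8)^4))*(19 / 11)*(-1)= -223094979 / 765952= -291.26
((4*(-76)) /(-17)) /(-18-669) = -304 /11679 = -0.03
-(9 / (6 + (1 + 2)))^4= -1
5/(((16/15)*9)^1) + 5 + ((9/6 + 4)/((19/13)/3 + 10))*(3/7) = 789583/137424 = 5.75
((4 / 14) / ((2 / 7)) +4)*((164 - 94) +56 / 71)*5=125650 / 71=1769.72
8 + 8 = 16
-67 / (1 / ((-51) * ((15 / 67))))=765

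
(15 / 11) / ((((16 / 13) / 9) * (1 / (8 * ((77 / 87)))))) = 4095 / 58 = 70.60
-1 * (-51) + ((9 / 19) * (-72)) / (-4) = 1131 / 19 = 59.53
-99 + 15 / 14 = -1371 / 14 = -97.93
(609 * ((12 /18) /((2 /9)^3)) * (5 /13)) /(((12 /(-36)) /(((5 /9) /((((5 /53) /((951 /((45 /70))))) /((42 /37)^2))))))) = -8528110483410 /17797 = -479188092.57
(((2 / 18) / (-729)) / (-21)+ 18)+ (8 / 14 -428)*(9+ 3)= -704218373 / 137781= -5111.14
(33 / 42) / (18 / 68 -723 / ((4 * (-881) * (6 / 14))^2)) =3483410568 / 1172150161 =2.97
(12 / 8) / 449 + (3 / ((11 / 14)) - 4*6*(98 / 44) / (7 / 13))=-942867 / 9878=-95.45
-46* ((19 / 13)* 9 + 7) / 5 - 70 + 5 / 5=-16537 / 65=-254.42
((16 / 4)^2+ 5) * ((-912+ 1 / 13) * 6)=-1493730 / 13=-114902.31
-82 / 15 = -5.47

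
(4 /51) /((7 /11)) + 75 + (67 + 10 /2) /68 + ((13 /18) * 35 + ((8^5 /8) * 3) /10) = 14247083 /10710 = 1330.26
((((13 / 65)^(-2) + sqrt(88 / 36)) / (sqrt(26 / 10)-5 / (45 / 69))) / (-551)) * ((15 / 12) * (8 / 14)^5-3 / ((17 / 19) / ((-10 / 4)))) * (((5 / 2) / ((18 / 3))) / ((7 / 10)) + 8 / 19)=3919980665 * sqrt(1430) / 211728549463424 + 450797776475 * sqrt(22) / 635185648390272 + 293998549875 * sqrt(65) / 211728549463424 + 11269944411875 / 211728549463424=0.07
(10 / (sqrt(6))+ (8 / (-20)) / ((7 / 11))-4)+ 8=118 / 35+ 5 * sqrt(6) / 3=7.45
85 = 85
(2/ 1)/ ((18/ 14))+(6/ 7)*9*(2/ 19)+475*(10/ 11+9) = 62005849/ 13167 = 4709.19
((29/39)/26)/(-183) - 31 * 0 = -29/185562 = -0.00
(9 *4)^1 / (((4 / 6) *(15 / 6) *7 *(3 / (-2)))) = -72 / 35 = -2.06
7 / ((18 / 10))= 35 / 9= 3.89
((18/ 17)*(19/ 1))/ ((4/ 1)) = 171/ 34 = 5.03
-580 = -580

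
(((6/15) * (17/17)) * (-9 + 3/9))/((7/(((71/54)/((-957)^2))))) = -1846/2596431915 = -0.00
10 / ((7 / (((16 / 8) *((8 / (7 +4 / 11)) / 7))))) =1760 / 3969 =0.44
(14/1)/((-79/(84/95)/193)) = -226968/7505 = -30.24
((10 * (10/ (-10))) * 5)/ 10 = -5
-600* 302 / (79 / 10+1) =-1812000 / 89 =-20359.55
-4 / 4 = -1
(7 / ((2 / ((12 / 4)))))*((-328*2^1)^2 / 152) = 564816 / 19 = 29727.16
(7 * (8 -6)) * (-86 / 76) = -301 / 19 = -15.84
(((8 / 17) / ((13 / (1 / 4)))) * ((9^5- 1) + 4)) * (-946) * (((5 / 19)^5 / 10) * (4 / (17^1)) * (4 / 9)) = -9800560000 / 1468847991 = -6.67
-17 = -17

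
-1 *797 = -797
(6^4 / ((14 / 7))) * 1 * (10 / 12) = 540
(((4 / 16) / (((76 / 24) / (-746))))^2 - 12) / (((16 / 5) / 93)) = 580240485 / 5776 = 100457.15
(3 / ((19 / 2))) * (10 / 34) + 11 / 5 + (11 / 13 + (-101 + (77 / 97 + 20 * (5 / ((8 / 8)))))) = 5972788 / 2036515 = 2.93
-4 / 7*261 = -1044 / 7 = -149.14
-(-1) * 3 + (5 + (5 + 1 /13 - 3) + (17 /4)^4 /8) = 1354061 /26624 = 50.86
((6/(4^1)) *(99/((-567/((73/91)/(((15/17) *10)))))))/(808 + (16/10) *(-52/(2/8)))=-1241/24766560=-0.00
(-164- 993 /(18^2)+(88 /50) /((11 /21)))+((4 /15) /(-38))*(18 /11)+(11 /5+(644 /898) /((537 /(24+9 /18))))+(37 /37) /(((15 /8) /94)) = -5050107253097 /45353355300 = -111.35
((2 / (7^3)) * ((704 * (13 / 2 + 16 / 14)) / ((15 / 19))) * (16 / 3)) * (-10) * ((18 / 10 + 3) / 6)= -183197696 / 108045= -1695.57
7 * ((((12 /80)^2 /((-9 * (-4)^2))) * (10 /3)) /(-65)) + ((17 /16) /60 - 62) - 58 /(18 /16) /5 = -72.29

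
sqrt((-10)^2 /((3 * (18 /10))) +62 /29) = sqrt(1407138) /261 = 4.54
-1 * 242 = -242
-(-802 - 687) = 1489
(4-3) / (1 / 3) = 3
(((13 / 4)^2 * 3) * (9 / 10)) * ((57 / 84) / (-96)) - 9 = -1319139 / 143360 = -9.20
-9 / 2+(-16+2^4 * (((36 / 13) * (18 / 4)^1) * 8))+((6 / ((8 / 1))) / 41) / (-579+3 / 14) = 2266812854 / 1439633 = 1574.58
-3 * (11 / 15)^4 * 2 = -29282 / 16875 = -1.74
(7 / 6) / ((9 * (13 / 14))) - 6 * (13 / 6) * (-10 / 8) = 23011 / 1404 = 16.39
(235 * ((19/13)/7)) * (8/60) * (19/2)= 16967/273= 62.15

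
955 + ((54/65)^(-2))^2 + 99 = 8980071649/8503056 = 1056.10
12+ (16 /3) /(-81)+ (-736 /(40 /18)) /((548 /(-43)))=6312386 /166455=37.92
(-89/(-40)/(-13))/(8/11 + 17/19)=-18601/176280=-0.11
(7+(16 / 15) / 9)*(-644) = -618884 / 135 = -4584.33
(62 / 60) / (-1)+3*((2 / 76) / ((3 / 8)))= -469 / 570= -0.82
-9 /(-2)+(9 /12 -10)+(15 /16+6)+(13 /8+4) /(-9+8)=-55 /16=-3.44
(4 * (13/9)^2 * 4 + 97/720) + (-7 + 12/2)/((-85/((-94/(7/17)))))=1398527/45360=30.83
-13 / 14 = -0.93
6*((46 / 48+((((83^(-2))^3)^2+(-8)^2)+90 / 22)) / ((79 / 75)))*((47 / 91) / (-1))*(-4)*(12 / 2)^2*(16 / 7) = 3956230239848576104306584150043200 / 59169284453759081400617852033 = 66862.90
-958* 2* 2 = -3832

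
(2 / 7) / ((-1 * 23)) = -2 / 161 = -0.01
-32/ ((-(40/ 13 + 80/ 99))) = 5148/ 625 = 8.24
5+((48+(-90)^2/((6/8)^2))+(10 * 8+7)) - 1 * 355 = 14185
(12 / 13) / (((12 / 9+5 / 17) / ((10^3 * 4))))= 2448000 / 1079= 2268.77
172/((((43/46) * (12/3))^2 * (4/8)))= 1058/43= 24.60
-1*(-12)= 12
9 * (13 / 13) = 9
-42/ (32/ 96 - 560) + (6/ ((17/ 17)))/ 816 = 18815/ 228344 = 0.08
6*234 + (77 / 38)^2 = 2033305 / 1444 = 1408.11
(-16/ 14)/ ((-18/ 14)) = 8/ 9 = 0.89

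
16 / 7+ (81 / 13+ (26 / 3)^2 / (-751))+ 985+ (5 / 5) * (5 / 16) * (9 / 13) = 9778443869 / 9841104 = 993.63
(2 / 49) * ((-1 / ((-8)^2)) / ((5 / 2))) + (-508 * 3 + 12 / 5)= -5964673 / 3920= -1521.60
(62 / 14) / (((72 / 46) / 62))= 22103 / 126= 175.42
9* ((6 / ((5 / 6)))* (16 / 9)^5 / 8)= 524288 / 3645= 143.84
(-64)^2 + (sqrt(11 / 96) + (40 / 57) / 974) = sqrt(66) / 24 + 113700884 / 27759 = 4096.34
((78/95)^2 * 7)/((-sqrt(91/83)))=-468 * sqrt(7553)/9025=-4.51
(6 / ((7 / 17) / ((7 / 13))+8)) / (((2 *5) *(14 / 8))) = 204 / 5215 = 0.04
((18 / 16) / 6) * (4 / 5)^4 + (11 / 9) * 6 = 13894 / 1875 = 7.41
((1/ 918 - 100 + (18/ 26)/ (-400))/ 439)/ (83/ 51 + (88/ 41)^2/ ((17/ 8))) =-401223653611/ 6684976630800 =-0.06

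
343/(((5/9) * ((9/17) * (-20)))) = -5831/100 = -58.31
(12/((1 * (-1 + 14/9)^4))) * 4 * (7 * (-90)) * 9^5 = -2343119117472/125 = -18744952939.78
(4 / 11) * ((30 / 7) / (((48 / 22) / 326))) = 1630 / 7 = 232.86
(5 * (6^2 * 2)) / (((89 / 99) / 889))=31683960 / 89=355999.55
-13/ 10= -1.30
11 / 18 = 0.61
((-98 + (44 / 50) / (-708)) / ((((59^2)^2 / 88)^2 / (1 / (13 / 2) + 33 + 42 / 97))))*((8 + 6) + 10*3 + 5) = -6969320892173024 / 819302829549290855925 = -0.00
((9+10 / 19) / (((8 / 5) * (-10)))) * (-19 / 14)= 181 / 224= 0.81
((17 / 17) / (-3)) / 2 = -1 / 6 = -0.17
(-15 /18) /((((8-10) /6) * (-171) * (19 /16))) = -40 /3249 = -0.01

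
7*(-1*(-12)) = 84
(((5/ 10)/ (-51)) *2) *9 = -3/ 17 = -0.18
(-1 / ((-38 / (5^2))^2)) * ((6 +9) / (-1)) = 9375 / 1444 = 6.49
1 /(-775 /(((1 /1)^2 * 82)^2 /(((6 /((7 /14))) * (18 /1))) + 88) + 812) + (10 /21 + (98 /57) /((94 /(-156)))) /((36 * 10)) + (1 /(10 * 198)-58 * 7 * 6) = -58586860697902927 /24050387477655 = -2436.00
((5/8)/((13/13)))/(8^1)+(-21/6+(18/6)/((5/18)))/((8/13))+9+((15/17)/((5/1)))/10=20.96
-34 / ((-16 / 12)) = 51 / 2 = 25.50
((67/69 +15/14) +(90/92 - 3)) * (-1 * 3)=-10/161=-0.06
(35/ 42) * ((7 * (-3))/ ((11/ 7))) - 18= -641/ 22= -29.14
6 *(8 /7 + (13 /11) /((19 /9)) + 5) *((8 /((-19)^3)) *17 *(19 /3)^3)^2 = 362743552 /355509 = 1020.35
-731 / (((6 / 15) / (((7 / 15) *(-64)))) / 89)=14573216 / 3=4857738.67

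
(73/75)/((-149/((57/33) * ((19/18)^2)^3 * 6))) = -65252636947/696825439200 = -0.09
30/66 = 5/11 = 0.45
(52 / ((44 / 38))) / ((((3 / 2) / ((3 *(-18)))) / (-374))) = 604656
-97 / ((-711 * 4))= 97 / 2844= 0.03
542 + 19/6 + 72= 3703/6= 617.17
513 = 513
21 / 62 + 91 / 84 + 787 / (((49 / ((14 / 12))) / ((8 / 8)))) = 17499 / 868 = 20.16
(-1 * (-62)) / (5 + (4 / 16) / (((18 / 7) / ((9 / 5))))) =2480 / 207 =11.98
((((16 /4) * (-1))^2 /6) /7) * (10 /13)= 80 /273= 0.29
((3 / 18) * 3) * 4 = 2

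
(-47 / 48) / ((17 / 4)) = -47 / 204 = -0.23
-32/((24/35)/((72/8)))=-420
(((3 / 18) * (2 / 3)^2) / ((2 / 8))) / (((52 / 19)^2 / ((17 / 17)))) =361 / 9126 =0.04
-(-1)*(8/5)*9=72/5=14.40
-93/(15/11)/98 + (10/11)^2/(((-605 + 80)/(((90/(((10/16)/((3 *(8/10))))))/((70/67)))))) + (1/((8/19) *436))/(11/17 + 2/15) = -124455578563/102884751200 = -1.21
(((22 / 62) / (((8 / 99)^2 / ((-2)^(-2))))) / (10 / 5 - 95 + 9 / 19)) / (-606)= 227601 / 939400192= 0.00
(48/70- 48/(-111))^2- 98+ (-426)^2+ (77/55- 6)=304169822839/1677025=181374.65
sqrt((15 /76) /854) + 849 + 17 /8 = sqrt(243390) /32452 + 6809 /8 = 851.14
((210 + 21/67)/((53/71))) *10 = 10004610/3551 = 2817.41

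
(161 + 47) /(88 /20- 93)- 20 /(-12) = -905 /1329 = -0.68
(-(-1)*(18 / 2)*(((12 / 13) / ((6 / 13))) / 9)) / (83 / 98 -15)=-196 / 1387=-0.14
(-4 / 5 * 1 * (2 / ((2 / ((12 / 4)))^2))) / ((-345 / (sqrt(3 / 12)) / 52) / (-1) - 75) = 156 / 2675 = 0.06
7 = 7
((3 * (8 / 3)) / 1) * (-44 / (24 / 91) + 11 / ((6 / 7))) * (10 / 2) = -6160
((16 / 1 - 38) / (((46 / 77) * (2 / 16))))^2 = 45914176 / 529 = 86794.28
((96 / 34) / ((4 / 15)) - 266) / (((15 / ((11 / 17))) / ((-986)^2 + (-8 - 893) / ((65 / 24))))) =-13652392952 / 1275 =-10707759.18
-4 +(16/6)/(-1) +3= -11/3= -3.67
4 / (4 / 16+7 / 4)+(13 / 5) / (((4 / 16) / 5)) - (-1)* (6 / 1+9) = 69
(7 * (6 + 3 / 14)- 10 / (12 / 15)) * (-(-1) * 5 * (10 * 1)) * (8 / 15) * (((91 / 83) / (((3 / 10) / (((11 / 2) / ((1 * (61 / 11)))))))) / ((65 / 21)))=14703920 / 15189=968.06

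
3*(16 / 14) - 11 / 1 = -53 / 7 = -7.57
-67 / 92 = -0.73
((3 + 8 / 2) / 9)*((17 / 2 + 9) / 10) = 49 / 36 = 1.36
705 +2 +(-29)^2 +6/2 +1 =1552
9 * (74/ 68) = 333/ 34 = 9.79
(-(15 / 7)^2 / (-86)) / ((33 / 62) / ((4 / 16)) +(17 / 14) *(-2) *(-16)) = 0.00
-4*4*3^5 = -3888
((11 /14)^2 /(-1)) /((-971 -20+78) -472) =121 /271460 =0.00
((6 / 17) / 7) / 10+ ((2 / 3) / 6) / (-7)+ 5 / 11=26137 / 58905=0.44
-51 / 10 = -5.10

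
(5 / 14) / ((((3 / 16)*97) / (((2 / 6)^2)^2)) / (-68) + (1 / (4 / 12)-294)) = -0.00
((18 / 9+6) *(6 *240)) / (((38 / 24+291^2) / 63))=8709120 / 1016191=8.57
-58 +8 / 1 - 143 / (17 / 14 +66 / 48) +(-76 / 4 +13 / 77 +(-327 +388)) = -704051 / 11165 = -63.06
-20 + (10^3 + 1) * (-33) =-33053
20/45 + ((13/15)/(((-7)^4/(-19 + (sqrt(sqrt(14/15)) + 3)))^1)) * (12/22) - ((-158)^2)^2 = -740671623765044/1188495 + 26 * 14^(1/4) * 15^(3/4)/1980825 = -623201295.56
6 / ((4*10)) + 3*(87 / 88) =1371 / 440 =3.12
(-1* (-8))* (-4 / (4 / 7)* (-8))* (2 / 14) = 64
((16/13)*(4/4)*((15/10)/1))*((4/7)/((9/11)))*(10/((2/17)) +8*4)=1056/7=150.86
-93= -93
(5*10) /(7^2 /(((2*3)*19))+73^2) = 1140 /121511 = 0.01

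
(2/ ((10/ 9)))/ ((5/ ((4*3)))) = 108/ 25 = 4.32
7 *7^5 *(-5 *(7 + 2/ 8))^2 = 2473570225/ 16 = 154598139.06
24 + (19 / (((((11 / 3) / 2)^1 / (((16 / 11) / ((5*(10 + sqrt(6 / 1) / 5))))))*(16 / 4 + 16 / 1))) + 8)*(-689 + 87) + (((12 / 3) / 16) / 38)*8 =-320090403 / 66671 + 3192*sqrt(6) / 17545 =-4800.60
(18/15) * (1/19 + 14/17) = 1698/1615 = 1.05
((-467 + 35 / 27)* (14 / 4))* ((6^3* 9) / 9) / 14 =-25148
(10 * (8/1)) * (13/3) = 1040/3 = 346.67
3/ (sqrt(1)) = 3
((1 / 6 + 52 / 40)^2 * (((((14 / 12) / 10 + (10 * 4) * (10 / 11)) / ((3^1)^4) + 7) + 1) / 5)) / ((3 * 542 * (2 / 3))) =18337 / 5467500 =0.00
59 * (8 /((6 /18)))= 1416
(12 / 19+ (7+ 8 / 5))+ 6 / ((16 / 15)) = 11291 / 760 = 14.86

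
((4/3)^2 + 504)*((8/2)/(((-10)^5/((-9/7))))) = 569/21875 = 0.03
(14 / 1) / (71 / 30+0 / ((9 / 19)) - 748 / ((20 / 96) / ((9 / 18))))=-84 / 10757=-0.01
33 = 33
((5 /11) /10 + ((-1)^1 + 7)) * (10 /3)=665 /33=20.15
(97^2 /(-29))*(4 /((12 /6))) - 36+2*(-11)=-20500 /29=-706.90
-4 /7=-0.57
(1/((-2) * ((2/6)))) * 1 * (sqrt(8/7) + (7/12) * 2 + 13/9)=-47/12-3 * sqrt(14)/7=-5.52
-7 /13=-0.54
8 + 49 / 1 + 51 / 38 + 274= 12629 / 38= 332.34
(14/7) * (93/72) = 2.58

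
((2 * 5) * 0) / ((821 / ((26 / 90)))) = 0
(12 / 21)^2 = 0.33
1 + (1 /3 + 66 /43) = 370 /129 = 2.87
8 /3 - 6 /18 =7 /3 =2.33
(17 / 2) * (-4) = -34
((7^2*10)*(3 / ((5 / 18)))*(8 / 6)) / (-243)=-784 / 27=-29.04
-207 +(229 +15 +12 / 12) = 38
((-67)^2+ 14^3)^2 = 52316289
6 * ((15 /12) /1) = 15 /2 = 7.50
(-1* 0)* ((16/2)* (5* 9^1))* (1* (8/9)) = 0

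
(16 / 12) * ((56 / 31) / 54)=112 / 2511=0.04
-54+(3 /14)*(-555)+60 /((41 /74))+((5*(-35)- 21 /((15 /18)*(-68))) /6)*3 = -14827339 /97580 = -151.95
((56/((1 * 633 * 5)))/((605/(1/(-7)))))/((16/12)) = -2/638275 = -0.00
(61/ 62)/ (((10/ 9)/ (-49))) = -26901/ 620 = -43.39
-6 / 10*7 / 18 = -7 / 30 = -0.23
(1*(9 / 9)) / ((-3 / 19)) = -19 / 3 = -6.33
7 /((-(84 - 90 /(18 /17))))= 7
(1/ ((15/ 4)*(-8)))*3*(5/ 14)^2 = -5/ 392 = -0.01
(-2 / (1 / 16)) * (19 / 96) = -19 / 3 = -6.33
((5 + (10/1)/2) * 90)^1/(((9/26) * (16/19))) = 6175/2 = 3087.50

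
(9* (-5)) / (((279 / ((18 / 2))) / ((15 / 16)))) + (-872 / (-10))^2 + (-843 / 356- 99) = 8278226249 / 1103600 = 7501.11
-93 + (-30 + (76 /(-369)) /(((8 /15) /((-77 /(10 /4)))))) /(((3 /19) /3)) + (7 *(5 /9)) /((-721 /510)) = -1857102 /4223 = -439.76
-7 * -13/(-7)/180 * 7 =-91/180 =-0.51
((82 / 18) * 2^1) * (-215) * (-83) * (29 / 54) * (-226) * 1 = -4795201330 / 243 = -19733338.81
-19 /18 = -1.06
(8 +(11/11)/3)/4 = 25/12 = 2.08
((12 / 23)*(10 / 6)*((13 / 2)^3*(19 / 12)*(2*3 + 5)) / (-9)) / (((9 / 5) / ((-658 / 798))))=28396225 / 134136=211.70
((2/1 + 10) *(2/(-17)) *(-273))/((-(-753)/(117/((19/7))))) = 22.06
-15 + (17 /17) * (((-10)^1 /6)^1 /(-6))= -265 /18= -14.72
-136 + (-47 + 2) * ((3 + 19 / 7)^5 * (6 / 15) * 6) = -11061485752 / 16807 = -658147.54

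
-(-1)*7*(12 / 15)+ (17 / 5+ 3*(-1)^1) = 6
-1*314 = -314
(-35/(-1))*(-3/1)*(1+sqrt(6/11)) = -182.55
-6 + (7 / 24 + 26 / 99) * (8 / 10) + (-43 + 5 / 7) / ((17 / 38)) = -11790139 / 117810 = -100.08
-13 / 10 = -1.30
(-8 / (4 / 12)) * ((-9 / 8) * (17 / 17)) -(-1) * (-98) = -71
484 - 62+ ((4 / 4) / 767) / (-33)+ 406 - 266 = 14224781 / 25311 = 562.00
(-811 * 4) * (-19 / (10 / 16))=493088 / 5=98617.60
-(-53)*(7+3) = 530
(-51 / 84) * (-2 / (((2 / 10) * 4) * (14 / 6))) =0.65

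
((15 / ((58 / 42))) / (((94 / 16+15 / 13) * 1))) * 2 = 65520 / 21199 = 3.09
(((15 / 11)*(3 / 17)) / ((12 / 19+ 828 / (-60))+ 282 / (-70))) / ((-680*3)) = 665 / 96946784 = 0.00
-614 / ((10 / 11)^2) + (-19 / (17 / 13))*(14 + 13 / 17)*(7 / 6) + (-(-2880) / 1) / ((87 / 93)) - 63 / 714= 2621555279 / 1257150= 2085.32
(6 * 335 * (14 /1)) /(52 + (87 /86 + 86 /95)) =229903800 /440501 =521.91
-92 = -92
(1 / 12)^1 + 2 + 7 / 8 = 2.96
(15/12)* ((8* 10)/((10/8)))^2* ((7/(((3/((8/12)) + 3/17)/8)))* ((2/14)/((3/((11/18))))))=7659520/4293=1784.19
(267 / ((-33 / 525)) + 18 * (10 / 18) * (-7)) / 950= -9499 / 2090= -4.54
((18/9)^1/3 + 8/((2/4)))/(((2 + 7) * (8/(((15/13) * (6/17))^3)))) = 168750/10793861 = 0.02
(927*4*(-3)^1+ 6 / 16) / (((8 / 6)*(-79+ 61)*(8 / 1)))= 29663 / 512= 57.94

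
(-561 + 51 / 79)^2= 1959655824 / 6241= 313997.09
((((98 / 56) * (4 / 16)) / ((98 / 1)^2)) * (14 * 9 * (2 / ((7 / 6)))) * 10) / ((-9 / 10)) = -75 / 686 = -0.11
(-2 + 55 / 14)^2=729 / 196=3.72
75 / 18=25 / 6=4.17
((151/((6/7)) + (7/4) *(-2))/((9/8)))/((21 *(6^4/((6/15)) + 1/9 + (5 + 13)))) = 592/263907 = 0.00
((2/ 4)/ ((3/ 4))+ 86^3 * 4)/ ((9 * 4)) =3816337/ 54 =70672.91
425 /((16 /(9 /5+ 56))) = 24565 /16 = 1535.31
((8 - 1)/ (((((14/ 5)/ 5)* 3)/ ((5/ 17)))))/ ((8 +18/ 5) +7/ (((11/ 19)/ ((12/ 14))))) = 6875/ 123216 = 0.06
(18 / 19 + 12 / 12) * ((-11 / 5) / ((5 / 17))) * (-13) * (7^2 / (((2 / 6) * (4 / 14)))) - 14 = 92542163 / 950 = 97412.80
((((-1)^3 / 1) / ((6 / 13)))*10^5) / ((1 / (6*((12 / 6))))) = -2600000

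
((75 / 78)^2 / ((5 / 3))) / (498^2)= 125 / 55883568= 0.00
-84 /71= -1.18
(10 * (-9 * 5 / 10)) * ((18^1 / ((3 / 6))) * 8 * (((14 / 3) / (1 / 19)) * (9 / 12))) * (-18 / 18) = 861840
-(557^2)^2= -96254442001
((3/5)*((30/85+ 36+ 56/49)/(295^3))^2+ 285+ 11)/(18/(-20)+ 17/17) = 2960.00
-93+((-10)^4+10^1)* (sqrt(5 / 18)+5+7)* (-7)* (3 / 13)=-194133 - 2695* sqrt(10)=-202655.34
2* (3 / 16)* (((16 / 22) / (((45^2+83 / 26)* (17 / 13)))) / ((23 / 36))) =36504 / 226804633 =0.00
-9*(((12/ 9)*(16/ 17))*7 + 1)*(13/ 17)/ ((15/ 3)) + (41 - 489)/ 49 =-228707/ 10115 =-22.61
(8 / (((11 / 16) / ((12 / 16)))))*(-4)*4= -1536 / 11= -139.64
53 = 53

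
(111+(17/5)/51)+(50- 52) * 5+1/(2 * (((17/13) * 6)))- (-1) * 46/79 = 8196007/80580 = 101.71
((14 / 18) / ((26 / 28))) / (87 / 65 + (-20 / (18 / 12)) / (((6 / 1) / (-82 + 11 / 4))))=245 / 51904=0.00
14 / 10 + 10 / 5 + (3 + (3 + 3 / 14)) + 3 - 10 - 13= -727 / 70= -10.39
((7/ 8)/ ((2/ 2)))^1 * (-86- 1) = -76.12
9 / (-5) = -9 / 5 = -1.80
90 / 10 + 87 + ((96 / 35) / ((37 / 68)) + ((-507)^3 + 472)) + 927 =-168767434132 / 1295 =-130322342.96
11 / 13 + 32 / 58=1.40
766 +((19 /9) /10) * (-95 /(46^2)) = 29175047 /38088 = 765.99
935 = 935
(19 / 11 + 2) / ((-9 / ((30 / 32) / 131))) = -205 / 69168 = -0.00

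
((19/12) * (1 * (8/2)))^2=361/9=40.11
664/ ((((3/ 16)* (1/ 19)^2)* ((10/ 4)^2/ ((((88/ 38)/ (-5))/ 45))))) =-35526656/ 16875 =-2105.28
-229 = -229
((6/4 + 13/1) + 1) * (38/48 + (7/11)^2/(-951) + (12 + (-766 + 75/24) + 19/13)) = -46288422861/3989128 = -11603.64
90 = 90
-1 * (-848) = 848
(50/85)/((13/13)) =10/17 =0.59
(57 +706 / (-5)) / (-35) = 421 / 175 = 2.41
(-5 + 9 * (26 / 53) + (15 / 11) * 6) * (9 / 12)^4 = 358749 / 149248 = 2.40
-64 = -64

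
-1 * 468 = -468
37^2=1369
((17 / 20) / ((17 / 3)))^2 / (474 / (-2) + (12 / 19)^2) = -0.00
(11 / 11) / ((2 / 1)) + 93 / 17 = 203 / 34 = 5.97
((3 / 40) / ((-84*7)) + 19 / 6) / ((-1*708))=-74477 / 16652160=-0.00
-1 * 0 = 0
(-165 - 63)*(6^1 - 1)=-1140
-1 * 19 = -19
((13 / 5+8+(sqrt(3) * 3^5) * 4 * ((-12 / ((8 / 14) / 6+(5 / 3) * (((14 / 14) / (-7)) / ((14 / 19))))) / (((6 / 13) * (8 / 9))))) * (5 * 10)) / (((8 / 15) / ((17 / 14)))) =67575 / 56+3806200125 * sqrt(3) / 268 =24600206.70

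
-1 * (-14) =14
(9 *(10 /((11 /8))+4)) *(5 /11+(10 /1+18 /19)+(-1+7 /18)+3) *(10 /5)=6433244 /2299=2798.28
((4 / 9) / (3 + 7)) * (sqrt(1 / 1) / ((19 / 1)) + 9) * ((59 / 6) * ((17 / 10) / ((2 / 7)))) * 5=301903 / 2565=117.70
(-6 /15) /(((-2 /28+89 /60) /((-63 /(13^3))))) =10584 /1302821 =0.01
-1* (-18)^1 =18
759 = 759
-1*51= -51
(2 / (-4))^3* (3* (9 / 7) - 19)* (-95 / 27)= -5035 / 756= -6.66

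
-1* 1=-1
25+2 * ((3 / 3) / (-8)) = 99 / 4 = 24.75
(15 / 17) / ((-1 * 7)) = -15 / 119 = -0.13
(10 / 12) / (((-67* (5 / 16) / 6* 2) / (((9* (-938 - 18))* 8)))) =550656 / 67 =8218.75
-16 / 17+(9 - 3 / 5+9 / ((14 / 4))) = 5968 / 595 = 10.03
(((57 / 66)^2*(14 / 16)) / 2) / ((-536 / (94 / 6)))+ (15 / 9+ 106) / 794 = 207733441 / 1647861248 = 0.13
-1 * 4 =-4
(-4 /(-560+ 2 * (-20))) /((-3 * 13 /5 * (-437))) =0.00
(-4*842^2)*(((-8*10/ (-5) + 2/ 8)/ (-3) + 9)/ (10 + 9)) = -30485452/ 57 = -534832.49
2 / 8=1 / 4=0.25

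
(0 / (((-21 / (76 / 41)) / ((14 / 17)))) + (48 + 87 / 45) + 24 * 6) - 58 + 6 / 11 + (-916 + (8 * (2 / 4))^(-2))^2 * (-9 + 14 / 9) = -263802187511 / 42240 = -6245316.94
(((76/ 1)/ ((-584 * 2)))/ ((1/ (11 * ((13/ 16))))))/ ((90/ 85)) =-46189/ 84096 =-0.55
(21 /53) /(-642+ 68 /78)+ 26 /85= 4912271 /16091860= 0.31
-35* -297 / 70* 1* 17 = 5049 / 2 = 2524.50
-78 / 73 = -1.07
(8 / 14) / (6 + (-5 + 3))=1 / 7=0.14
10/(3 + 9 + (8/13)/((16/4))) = 65/79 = 0.82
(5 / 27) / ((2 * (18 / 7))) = 35 / 972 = 0.04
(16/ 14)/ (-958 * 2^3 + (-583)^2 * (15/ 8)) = 64/ 35259161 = 0.00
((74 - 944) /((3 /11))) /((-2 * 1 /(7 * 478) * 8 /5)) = 13342175 /4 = 3335543.75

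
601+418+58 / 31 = 31647 / 31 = 1020.87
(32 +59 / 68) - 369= -22857 / 68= -336.13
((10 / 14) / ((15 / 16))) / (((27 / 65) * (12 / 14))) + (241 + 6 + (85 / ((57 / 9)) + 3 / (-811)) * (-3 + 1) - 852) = -2357820983 / 3744387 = -629.69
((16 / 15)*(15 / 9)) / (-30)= -8 / 135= -0.06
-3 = -3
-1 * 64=-64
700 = 700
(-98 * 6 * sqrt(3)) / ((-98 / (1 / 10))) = 3 * sqrt(3) / 5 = 1.04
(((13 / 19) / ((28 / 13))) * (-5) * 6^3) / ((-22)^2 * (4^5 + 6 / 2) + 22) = -4563 / 6611297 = -0.00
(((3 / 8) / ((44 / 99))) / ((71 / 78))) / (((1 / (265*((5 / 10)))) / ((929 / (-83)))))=-259232805 / 188576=-1374.69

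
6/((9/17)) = 34/3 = 11.33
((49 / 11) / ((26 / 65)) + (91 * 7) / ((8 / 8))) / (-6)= -4753 / 44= -108.02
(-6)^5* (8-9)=7776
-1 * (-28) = 28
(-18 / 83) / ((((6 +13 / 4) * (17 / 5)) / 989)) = -356040 / 52207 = -6.82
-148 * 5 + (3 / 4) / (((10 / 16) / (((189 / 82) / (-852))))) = -43082989 / 58220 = -740.00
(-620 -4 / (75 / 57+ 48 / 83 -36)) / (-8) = 4167549 / 53785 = 77.49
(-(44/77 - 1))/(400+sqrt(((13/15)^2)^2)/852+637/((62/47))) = 17828100/36727168723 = 0.00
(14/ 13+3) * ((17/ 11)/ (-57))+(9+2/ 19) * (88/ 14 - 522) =-267929677/ 57057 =-4695.82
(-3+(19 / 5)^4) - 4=125946 / 625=201.51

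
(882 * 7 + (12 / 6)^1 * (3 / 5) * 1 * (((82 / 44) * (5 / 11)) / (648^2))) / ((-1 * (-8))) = 104563654313 / 135489024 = 771.75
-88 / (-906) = 44 / 453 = 0.10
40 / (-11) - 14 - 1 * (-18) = 4 / 11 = 0.36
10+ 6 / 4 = 23 / 2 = 11.50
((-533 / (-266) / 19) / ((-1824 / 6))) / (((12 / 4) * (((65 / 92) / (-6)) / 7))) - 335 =-45954357 / 137180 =-334.99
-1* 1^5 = -1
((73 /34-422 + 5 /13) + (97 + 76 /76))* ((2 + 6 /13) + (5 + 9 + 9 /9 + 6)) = -43337145 /5746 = -7542.14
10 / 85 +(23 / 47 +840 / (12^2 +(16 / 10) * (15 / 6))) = 185735 / 29563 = 6.28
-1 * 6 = -6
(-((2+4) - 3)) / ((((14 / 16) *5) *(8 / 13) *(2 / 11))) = -429 / 70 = -6.13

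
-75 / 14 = -5.36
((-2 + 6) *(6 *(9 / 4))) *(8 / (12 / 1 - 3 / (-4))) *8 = 4608 / 17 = 271.06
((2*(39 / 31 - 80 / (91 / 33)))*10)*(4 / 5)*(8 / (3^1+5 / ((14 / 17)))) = -20042496 / 51181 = -391.60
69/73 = 0.95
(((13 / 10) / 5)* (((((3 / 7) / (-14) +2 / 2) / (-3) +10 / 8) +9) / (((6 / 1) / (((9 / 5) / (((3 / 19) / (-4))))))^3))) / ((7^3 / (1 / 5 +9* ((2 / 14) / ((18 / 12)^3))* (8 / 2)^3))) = -1343327337599 / 16544390625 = -81.20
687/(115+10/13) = 8931/1505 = 5.93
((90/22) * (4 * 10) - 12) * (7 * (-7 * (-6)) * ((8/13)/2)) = 1961568/143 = 13717.26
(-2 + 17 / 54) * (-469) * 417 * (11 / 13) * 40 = 100394140 / 9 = 11154904.44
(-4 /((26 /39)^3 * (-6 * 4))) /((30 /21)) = 0.39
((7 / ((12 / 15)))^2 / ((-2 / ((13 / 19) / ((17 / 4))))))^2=253605625 / 6677056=37.98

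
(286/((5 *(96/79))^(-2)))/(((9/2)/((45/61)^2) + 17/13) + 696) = 385482240000/25760495143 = 14.96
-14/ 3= -4.67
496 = 496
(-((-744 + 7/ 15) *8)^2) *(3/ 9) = -7960922176/ 675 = -11793958.78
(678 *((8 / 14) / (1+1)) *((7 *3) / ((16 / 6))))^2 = 2327150.25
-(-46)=46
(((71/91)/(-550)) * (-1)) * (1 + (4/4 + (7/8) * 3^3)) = 2911/80080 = 0.04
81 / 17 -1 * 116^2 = -228671 / 17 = -13451.24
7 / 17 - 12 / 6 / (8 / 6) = -37 / 34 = -1.09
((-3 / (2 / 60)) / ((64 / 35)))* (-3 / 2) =4725 / 64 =73.83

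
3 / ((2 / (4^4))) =384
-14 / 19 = -0.74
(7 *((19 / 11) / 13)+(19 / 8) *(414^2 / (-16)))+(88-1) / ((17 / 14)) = -25369.02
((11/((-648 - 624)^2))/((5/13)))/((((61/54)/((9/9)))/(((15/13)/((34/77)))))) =7623/186427712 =0.00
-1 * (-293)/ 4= 293/ 4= 73.25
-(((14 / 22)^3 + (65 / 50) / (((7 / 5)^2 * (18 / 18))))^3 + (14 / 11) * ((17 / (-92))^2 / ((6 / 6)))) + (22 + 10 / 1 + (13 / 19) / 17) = 1479629352267488580756 / 47400246575645993953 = 31.22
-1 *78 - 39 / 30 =-793 / 10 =-79.30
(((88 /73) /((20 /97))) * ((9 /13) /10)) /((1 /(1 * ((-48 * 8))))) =-3687552 /23725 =-155.43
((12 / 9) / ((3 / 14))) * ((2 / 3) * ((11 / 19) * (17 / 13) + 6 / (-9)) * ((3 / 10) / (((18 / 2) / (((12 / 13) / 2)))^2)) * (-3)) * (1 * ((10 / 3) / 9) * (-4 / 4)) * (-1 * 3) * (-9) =30016 / 3381183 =0.01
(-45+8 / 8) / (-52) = 11 / 13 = 0.85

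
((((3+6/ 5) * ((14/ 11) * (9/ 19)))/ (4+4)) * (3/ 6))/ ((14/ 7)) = 1323/ 16720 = 0.08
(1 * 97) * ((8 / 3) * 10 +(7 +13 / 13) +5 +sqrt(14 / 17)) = 97 * sqrt(238) / 17 +11543 / 3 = 3935.69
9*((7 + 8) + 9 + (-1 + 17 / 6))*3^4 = 37665 / 2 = 18832.50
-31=-31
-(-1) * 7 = 7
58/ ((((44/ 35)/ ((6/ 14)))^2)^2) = 1468125/ 1874048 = 0.78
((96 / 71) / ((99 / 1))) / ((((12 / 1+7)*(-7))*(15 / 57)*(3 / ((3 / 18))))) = -16 / 738045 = -0.00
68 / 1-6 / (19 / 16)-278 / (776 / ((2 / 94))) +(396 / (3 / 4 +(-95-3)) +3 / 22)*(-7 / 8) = 393681511647 / 5930420144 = 66.38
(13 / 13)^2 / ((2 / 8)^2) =16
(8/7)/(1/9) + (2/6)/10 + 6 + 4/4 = 17.32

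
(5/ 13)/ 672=5/ 8736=0.00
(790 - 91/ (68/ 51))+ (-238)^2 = 229463/ 4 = 57365.75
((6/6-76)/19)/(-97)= 75/1843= 0.04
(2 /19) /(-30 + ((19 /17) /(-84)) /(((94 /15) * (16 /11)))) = -1431808 /408085135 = -0.00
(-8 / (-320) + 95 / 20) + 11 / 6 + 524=63673 / 120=530.61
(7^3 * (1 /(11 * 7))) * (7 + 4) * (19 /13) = 931 /13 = 71.62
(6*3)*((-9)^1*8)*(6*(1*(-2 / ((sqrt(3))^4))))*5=8640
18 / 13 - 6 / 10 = 51 / 65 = 0.78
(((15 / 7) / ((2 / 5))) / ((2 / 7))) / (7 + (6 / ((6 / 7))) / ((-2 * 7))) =75 / 26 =2.88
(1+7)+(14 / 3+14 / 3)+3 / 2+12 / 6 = 125 / 6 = 20.83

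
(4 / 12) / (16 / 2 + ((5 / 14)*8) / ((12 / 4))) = 7 / 188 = 0.04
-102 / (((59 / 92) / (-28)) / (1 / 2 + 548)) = 144119472 / 59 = 2442702.92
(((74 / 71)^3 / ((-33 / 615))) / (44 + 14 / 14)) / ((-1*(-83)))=-16614184 / 2940954687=-0.01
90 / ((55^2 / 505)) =15.02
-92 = -92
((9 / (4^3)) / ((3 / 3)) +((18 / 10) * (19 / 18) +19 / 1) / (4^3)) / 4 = 299 / 2560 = 0.12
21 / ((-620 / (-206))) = 2163 / 310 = 6.98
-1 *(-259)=259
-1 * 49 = -49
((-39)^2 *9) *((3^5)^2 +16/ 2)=808431273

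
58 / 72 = 29 / 36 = 0.81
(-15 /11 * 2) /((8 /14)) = -105 /22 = -4.77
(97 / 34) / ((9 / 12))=194 / 51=3.80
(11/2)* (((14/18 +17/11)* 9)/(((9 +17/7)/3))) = 483/16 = 30.19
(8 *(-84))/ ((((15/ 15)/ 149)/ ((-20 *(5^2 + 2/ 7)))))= 50636160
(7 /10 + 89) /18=299 /60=4.98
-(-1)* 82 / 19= 82 / 19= 4.32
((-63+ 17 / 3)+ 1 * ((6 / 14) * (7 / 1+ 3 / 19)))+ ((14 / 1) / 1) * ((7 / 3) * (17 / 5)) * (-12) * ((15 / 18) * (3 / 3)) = -154936 / 133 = -1164.93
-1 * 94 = -94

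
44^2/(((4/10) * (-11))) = -440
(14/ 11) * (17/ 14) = 17/ 11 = 1.55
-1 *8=-8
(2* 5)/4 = 2.50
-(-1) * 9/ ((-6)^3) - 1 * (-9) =215/ 24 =8.96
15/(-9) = -5/3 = -1.67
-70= -70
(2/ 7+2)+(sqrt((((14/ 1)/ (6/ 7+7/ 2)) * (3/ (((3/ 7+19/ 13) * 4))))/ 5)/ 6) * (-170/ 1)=16/ 7 - 119 * sqrt(3580395)/ 15738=-12.02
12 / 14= 6 / 7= 0.86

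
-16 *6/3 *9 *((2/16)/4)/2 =-4.50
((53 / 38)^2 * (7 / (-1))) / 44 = -19663 / 63536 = -0.31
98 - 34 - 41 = 23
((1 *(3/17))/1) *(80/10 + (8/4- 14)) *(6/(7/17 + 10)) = -24/59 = -0.41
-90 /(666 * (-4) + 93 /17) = 102 /3013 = 0.03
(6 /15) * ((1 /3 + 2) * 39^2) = 7098 /5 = 1419.60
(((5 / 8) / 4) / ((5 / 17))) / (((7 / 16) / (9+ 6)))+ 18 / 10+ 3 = 23.01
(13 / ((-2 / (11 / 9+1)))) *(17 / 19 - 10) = 22490 / 171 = 131.52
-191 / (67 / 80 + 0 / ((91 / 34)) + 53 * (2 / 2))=-3.55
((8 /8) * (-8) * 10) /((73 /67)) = -5360 /73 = -73.42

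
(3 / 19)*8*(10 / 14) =120 / 133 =0.90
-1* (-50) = 50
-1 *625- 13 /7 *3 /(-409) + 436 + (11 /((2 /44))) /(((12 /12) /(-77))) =-53890210 /2863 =-18822.99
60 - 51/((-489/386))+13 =18461/163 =113.26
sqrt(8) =2 * sqrt(2) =2.83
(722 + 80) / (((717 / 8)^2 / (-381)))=-6518656 / 171363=-38.04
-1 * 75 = -75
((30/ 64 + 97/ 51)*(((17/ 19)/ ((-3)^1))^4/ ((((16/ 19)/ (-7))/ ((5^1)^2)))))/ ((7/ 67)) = -31839064975/ 853369344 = -37.31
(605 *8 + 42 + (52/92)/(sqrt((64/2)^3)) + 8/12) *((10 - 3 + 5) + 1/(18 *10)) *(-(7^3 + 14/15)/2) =-10080542.13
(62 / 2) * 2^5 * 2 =1984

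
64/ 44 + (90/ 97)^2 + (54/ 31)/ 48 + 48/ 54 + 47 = 11606069939/ 231009768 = 50.24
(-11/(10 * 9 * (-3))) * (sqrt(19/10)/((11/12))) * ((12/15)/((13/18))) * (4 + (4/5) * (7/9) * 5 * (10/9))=4832 * sqrt(190)/131625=0.51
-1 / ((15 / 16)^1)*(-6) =32 / 5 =6.40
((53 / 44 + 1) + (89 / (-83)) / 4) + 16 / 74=72720 / 33781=2.15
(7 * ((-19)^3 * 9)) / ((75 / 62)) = -8930418 / 25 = -357216.72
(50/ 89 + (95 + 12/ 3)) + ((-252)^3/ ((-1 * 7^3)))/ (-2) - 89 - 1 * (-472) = -2033244/ 89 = -22845.44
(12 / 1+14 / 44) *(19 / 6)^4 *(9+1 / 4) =1306728667 / 114048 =11457.71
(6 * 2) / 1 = 12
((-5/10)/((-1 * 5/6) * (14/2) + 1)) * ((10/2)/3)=5/29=0.17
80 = 80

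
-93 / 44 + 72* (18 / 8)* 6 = 42675 / 44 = 969.89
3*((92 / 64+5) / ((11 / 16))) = 309 / 11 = 28.09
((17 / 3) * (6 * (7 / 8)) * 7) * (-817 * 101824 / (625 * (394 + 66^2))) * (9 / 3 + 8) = -5014946552 / 78125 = -64191.32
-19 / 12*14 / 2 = -133 / 12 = -11.08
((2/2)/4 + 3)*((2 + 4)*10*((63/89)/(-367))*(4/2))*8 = -196560/32663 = -6.02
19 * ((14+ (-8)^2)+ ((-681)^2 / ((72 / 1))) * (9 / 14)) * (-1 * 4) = -8977443 / 28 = -320622.96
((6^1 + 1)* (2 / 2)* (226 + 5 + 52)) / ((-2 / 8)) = -7924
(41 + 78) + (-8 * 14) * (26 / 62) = 72.03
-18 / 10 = -9 / 5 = -1.80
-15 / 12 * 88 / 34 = -3.24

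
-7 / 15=-0.47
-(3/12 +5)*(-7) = 147/4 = 36.75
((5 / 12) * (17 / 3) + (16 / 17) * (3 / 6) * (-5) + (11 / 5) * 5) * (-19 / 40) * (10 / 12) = -128003 / 29376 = -4.36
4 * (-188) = -752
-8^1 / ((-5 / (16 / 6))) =64 / 15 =4.27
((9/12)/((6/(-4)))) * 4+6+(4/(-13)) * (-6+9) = 40/13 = 3.08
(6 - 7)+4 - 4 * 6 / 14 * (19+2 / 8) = -30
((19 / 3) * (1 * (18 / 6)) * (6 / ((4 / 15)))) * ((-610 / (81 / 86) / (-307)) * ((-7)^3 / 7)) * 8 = -353530.66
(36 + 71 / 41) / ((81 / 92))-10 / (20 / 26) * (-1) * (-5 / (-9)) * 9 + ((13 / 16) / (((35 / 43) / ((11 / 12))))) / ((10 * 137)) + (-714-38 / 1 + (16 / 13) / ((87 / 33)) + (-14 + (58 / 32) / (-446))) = -563506368578648947 / 856808318620800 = -657.68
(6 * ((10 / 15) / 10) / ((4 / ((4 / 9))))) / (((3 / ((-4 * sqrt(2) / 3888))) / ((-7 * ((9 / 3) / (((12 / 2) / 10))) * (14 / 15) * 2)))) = 98 * sqrt(2) / 98415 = 0.00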